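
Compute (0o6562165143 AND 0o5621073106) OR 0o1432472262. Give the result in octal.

0o6562165143 AND 0o5621073106 = 0o4420061102.
Then OR with 0o1432472262.

0o5432473362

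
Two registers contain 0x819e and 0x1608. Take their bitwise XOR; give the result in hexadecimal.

XOR each hex digit independently (no carries):
  8^1=9, 1^6=7, 9^0=9, e^8=6

0x9796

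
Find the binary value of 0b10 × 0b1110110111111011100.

0b11101101111110111000

Multiply each base-2 digit by 2, carrying:
  0×2 = 0 → write 0
  0×2 = 0 → write 0
  1×2 = 2 → write 0 carry 1
  1×2+1 = 3 → write 1 carry 1
  1×2+1 = 3 → write 1 carry 1
  0×2+1 = 1 → write 1
  1×2 = 2 → write 0 carry 1
  1×2+1 = 3 → write 1 carry 1
  1×2+1 = 3 → write 1 carry 1
  1×2+1 = 3 → write 1 carry 1
  1×2+1 = 3 → write 1 carry 1
  1×2+1 = 3 → write 1 carry 1
  0×2+1 = 1 → write 1
  1×2 = 2 → write 0 carry 1
  1×2+1 = 3 → write 1 carry 1
  0×2+1 = 1 → write 1
  1×2 = 2 → write 0 carry 1
  1×2+1 = 3 → write 1 carry 1
  1×2+1 = 3 → write 1 carry 1
  remaining carry: 1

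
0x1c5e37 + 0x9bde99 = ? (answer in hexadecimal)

0xb83cd0

Add column by column in base 16, right to left:
  7+9 = 0 carry 1
  3+9+1 = d
  e+e = c carry 1
  5+d+1 = 3 carry 1
  c+b+1 = 8 carry 1
  1+9+1 = b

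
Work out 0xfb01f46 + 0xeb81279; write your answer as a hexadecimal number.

0x1e6831bf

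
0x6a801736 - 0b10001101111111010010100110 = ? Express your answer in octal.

0x6a801736 = 0o15240013466 in octal.
0b10001101111111010010100110 = 0o215772246 in octal.
Subtract column by column in base 8:
  6-6 → 0
  6-4 → 2
  4-2 → 2
  3-2 → 1
  1-7 → 2 (borrow)
  0-7-1 → 0 (borrow)
  0-5-1 → 2 (borrow)
  4-1-1 → 2
  2-2 → 0
  5-0 → 5
  1-0 → 1

0o15022021220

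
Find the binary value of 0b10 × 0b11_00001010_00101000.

Multiply each base-2 digit by 2, carrying:
  0×2 = 0 → write 0
  0×2 = 0 → write 0
  0×2 = 0 → write 0
  1×2 = 2 → write 0 carry 1
  0×2+1 = 1 → write 1
  1×2 = 2 → write 0 carry 1
  0×2+1 = 1 → write 1
  0×2 = 0 → write 0
  0×2 = 0 → write 0
  1×2 = 2 → write 0 carry 1
  0×2+1 = 1 → write 1
  1×2 = 2 → write 0 carry 1
  0×2+1 = 1 → write 1
  0×2 = 0 → write 0
  0×2 = 0 → write 0
  0×2 = 0 → write 0
  1×2 = 2 → write 0 carry 1
  1×2+1 = 3 → write 1 carry 1
  remaining carry: 1

0b1100001010001010000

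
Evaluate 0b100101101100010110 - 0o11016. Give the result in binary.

0b100100100100001000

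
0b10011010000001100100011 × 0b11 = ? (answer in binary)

Multiply each base-2 digit by 3, carrying:
  1×3 = 3 → write 1 carry 1
  1×3+1 = 4 → write 0 carry 2
  0×3+2 = 2 → write 0 carry 1
  0×3+1 = 1 → write 1
  0×3 = 0 → write 0
  1×3 = 3 → write 1 carry 1
  0×3+1 = 1 → write 1
  0×3 = 0 → write 0
  1×3 = 3 → write 1 carry 1
  1×3+1 = 4 → write 0 carry 2
  0×3+2 = 2 → write 0 carry 1
  0×3+1 = 1 → write 1
  0×3 = 0 → write 0
  0×3 = 0 → write 0
  0×3 = 0 → write 0
  0×3 = 0 → write 0
  1×3 = 3 → write 1 carry 1
  0×3+1 = 1 → write 1
  1×3 = 3 → write 1 carry 1
  1×3+1 = 4 → write 0 carry 2
  0×3+2 = 2 → write 0 carry 1
  0×3+1 = 1 → write 1
  1×3 = 3 → write 1 carry 1
  remaining carry: 1

0b111001110000100101101001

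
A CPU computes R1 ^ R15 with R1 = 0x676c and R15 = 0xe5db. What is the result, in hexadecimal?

XOR each hex digit independently (no carries):
  6^e=8, 7^5=2, 6^d=b, c^b=7

0x82b7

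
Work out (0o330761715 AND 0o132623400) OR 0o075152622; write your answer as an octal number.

0o175773622

0o330761715 AND 0o132623400 = 0o130621400.
Then OR with 0o075152622.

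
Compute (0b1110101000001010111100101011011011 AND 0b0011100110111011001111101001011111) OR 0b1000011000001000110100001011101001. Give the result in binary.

0b1110101000001010111100101011011011 AND 0b0011100110111011001111101001011111 = 0b0010100000001010001100101001011011.
Then OR with 0b1000011000001000110100001011101001.

0b1010111000001010111100101011111011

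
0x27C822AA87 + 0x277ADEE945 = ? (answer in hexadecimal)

Add column by column in base 16, right to left:
  7+5 = C
  8+4 = C
  A+9 = 3 carry 1
  A+E+1 = 9 carry 1
  2+E+1 = 1 carry 1
  2+D+1 = 0 carry 1
  8+A+1 = 3 carry 1
  C+7+1 = 4 carry 1
  7+7+1 = F
  2+2 = 4

0x4F430193CC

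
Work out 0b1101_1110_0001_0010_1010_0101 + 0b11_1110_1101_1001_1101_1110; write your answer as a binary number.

0b1000111001110110010000011

Add column by column in base 2, right to left:
  1+0 = 1
  0+1 = 1
  1+1 = 0 carry 1
  0+1+1 = 0 carry 1
  0+1+1 = 0 carry 1
  1+0+1 = 0 carry 1
  0+1+1 = 0 carry 1
  1+1+1 = 1 carry 1
  0+1+1 = 0 carry 1
  1+0+1 = 0 carry 1
  0+0+1 = 1
  0+1 = 1
  1+1 = 0 carry 1
  0+0+1 = 1
  0+1 = 1
  0+1 = 1
  0+0 = 0
  1+1 = 0 carry 1
  1+1+1 = 1 carry 1
  1+1+1 = 1 carry 1
  1+1+1 = 1 carry 1
  0+1+1 = 0 carry 1
  1+0+1 = 0 carry 1
  1+0+1 = 0 carry 1
  final carry 1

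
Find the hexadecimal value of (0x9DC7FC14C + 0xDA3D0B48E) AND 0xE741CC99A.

0x60010419A

Add column by column in base 16, right to left:
  C+E = A carry 1
  4+8+1 = D
  1+4 = 5
  C+B = 7 carry 1
  F+0+1 = 0 carry 1
  7+D+1 = 5 carry 1
  C+3+1 = 0 carry 1
  D+A+1 = 8 carry 1
  9+D+1 = 7 carry 1
  final carry 1
Sum = 0x17805075DA; now AND with 0xE741CC99A:
  1&0=0, 7&E=6, 8&7=0, 0&4=0, 5&1=1, 0&C=0, 7&C=4, 5&9=1, D&9=9, A&A=A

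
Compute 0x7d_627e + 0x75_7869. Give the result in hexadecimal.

0xf2dae7

Add column by column in base 16, right to left:
  e+9 = 7 carry 1
  7+6+1 = e
  2+8 = a
  6+7 = d
  d+5 = 2 carry 1
  7+7+1 = f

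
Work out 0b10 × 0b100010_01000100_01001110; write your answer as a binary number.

0b10001001000100010011100

Multiply each base-2 digit by 2, carrying:
  0×2 = 0 → write 0
  1×2 = 2 → write 0 carry 1
  1×2+1 = 3 → write 1 carry 1
  1×2+1 = 3 → write 1 carry 1
  0×2+1 = 1 → write 1
  0×2 = 0 → write 0
  1×2 = 2 → write 0 carry 1
  0×2+1 = 1 → write 1
  0×2 = 0 → write 0
  0×2 = 0 → write 0
  1×2 = 2 → write 0 carry 1
  0×2+1 = 1 → write 1
  0×2 = 0 → write 0
  0×2 = 0 → write 0
  1×2 = 2 → write 0 carry 1
  0×2+1 = 1 → write 1
  0×2 = 0 → write 0
  1×2 = 2 → write 0 carry 1
  0×2+1 = 1 → write 1
  0×2 = 0 → write 0
  0×2 = 0 → write 0
  1×2 = 2 → write 0 carry 1
  remaining carry: 1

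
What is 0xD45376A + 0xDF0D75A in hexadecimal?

0x1B360EC4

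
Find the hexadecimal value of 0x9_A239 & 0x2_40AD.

AND each hex digit independently (no carries):
  9&2=0, A&4=0, 2&0=0, 3&A=2, 9&D=9

0x00029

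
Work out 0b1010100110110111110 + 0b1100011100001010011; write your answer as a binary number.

0b10111000011000010001

Add column by column in base 2, right to left:
  0+1 = 1
  1+1 = 0 carry 1
  1+0+1 = 0 carry 1
  1+0+1 = 0 carry 1
  1+1+1 = 1 carry 1
  1+0+1 = 0 carry 1
  0+1+1 = 0 carry 1
  1+0+1 = 0 carry 1
  1+0+1 = 0 carry 1
  0+0+1 = 1
  1+0 = 1
  1+1 = 0 carry 1
  0+1+1 = 0 carry 1
  0+1+1 = 0 carry 1
  1+0+1 = 0 carry 1
  0+0+1 = 1
  1+0 = 1
  0+1 = 1
  1+1 = 0 carry 1
  final carry 1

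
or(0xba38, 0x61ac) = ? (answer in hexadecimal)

0xfbbc

OR each hex digit independently (no carries):
  b|6=f, a|1=b, 3|a=b, 8|c=c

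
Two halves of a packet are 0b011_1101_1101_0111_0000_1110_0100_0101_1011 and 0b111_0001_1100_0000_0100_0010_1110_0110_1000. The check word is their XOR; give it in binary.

0b10011000001011101001100101000110011

XOR bit by bit (1 where the bits differ):
  01111011101011100001110010001011011
^ 11100011100000001000010111001101000
= 10011000001011101001100101000110011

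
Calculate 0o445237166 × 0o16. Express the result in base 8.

0o10012265164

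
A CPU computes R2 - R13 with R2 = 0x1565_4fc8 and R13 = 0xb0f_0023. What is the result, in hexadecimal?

Subtract column by column in base 16:
  8-3 → 5
  c-2 → a
  f-0 → f
  4-0 → 4
  5-f → 6 (borrow)
  6-0-1 → 5
  5-b → a (borrow)
  1-0-1 → 0

0xa564fa5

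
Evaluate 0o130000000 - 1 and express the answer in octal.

0o127777777

The trailing 7 digits are 0, so subtracting 1 borrows through: they become 7 and the next digit up decrements.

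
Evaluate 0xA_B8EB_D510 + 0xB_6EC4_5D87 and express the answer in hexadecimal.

0x1627B03297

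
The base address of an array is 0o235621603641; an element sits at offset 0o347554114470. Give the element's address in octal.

Add column by column in base 8, right to left:
  1+0 = 1
  4+7 = 3 carry 1
  6+4+1 = 3 carry 1
  3+4+1 = 0 carry 1
  0+1+1 = 2
  6+1 = 7
  1+4 = 5
  2+5 = 7
  6+5 = 3 carry 1
  5+7+1 = 5 carry 1
  3+4+1 = 0 carry 1
  2+3+1 = 6

0o605375720331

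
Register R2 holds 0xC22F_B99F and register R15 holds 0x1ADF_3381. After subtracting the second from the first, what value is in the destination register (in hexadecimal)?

Subtract column by column in base 16:
  F-1 → E
  9-8 → 1
  9-3 → 6
  B-3 → 8
  F-F → 0
  2-D → 5 (borrow)
  2-A-1 → 7 (borrow)
  C-1-1 → A

0xA750861E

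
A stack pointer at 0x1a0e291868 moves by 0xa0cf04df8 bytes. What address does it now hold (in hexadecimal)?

0x241b196660

Add column by column in base 16, right to left:
  8+8 = 0 carry 1
  6+f+1 = 6 carry 1
  8+d+1 = 6 carry 1
  1+4+1 = 6
  9+0 = 9
  2+f = 1 carry 1
  e+c+1 = b carry 1
  0+0+1 = 1
  a+a = 4 carry 1
  1+0+1 = 2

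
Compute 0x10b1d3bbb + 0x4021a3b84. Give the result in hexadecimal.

Add column by column in base 16, right to left:
  b+4 = f
  b+8 = 3 carry 1
  b+b+1 = 7 carry 1
  3+3+1 = 7
  d+a = 7 carry 1
  1+1+1 = 3
  b+2 = d
  0+0 = 0
  1+4 = 5

0x50d37773f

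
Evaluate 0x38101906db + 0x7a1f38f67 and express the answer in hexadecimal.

0x3fb20c9642

Add column by column in base 16, right to left:
  b+7 = 2 carry 1
  d+6+1 = 4 carry 1
  6+f+1 = 6 carry 1
  0+8+1 = 9
  9+3 = c
  1+f = 0 carry 1
  0+1+1 = 2
  1+a = b
  8+7 = f
  3+0 = 3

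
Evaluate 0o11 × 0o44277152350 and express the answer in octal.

Multiply each base-8 digit by 9, carrying:
  0×9 = 0 → write 0
  5×9 = 45 → write 5 carry 5
  3×9+5 = 32 → write 0 carry 4
  2×9+4 = 22 → write 6 carry 2
  5×9+2 = 47 → write 7 carry 5
  1×9+5 = 14 → write 6 carry 1
  7×9+1 = 64 → write 0 carry 8
  7×9+8 = 71 → write 7 carry 8
  2×9+8 = 26 → write 2 carry 3
  4×9+3 = 39 → write 7 carry 4
  4×9+4 = 40 → write 0 carry 5
  remaining carry: 5

0o507270676050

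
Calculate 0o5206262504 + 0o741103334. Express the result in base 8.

0o6147366040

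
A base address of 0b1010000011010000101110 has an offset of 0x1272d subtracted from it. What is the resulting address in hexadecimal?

0b1010000011010000101110 = 0x28342e in hexadecimal.
Subtract column by column in base 16:
  e-d → 1
  2-2 → 0
  4-7 → d (borrow)
  3-2-1 → 0
  8-1 → 7
  2-0 → 2

0x270d01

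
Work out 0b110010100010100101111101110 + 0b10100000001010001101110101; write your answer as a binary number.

0b1000110100011110111101100011

Add column by column in base 2, right to left:
  0+1 = 1
  1+0 = 1
  1+1 = 0 carry 1
  1+0+1 = 0 carry 1
  0+1+1 = 0 carry 1
  1+1+1 = 1 carry 1
  1+1+1 = 1 carry 1
  1+0+1 = 0 carry 1
  1+1+1 = 1 carry 1
  1+1+1 = 1 carry 1
  0+0+1 = 1
  1+0 = 1
  0+0 = 0
  0+1 = 1
  1+0 = 1
  0+1 = 1
  1+0 = 1
  0+0 = 0
  0+0 = 0
  0+0 = 0
  1+0 = 1
  0+0 = 0
  1+0 = 1
  0+1 = 1
  0+0 = 0
  1+1 = 0 carry 1
  1+0+1 = 0 carry 1
  final carry 1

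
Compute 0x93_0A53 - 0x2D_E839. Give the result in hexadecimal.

0x65221A

Subtract column by column in base 16:
  3-9 → A (borrow)
  5-3-1 → 1
  A-8 → 2
  0-E → 2 (borrow)
  3-D-1 → 5 (borrow)
  9-2-1 → 6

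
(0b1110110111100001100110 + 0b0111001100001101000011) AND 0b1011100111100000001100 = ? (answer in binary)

Add column by column in base 2, right to left:
  0+1 = 1
  1+1 = 0 carry 1
  1+0+1 = 0 carry 1
  0+0+1 = 1
  0+0 = 0
  1+0 = 1
  1+1 = 0 carry 1
  0+0+1 = 1
  0+1 = 1
  0+1 = 1
  0+0 = 0
  1+0 = 1
  1+0 = 1
  1+0 = 1
  1+1 = 0 carry 1
  0+1+1 = 0 carry 1
  1+0+1 = 0 carry 1
  1+0+1 = 0 carry 1
  0+1+1 = 0 carry 1
  1+1+1 = 1 carry 1
  1+1+1 = 1 carry 1
  1+0+1 = 0 carry 1
  final carry 1
Sum = 0b10110000011101110101001; now AND with 0b1011100111100000001100:
  10110000011101110101001
& 01011100111100000001100
= 00010000011100000001000

0b10000011100000001000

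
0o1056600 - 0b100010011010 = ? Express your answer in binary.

0b1000101010011100110

0o1056600 = 0b1000101110110000000 in binary.
Subtract column by column in base 2:
  0-0 → 0
  0-1 → 1 (borrow)
  0-0-1 → 1 (borrow)
  0-1-1 → 0 (borrow)
  0-1-1 → 0 (borrow)
  0-0-1 → 1 (borrow)
  0-0-1 → 1 (borrow)
  1-1-1 → 1 (borrow)
  1-0-1 → 0
  0-0 → 0
  1-0 → 1
  1-1 → 0
  1-0 → 1
  0-0 → 0
  1-0 → 1
  0-0 → 0
  0-0 → 0
  0-0 → 0
  1-0 → 1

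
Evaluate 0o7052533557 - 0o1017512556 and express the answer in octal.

Subtract column by column in base 8:
  7-6 → 1
  5-5 → 0
  5-5 → 0
  3-2 → 1
  3-1 → 2
  5-5 → 0
  2-7 → 3 (borrow)
  5-1-1 → 3
  0-0 → 0
  7-1 → 6

0o6033021001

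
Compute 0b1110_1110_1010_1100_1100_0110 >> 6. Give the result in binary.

0b111011101010110011

Right shift by 6: drop the 6 least-significant bits.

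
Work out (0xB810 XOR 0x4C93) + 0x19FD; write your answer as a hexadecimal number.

First 0xB810 XOR 0x4C93 = 0xF483.
Add column by column in base 16, right to left:
  3+D = 0 carry 1
  8+F+1 = 8 carry 1
  4+9+1 = E
  F+1 = 0 carry 1
  final carry 1

0x10E80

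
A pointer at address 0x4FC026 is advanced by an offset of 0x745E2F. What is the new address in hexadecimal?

Add column by column in base 16, right to left:
  6+F = 5 carry 1
  2+2+1 = 5
  0+E = E
  C+5 = 1 carry 1
  F+4+1 = 4 carry 1
  4+7+1 = C

0xC41E55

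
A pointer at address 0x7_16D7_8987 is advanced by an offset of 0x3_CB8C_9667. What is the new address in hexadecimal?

Add column by column in base 16, right to left:
  7+7 = E
  8+6 = E
  9+6 = F
  8+9 = 1 carry 1
  7+C+1 = 4 carry 1
  D+8+1 = 6 carry 1
  6+B+1 = 2 carry 1
  1+C+1 = E
  7+3 = A

0xAE2641FEE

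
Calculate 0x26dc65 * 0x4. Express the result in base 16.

Multiply each base-16 digit by 4, carrying:
  5×4 = 20 → write 4 carry 1
  6×4+1 = 25 → write 9 carry 1
  c×4+1 = 49 → write 1 carry 3
  d×4+3 = 55 → write 7 carry 3
  6×4+3 = 27 → write b carry 1
  2×4+1 = 9 → write 9

0x9b7194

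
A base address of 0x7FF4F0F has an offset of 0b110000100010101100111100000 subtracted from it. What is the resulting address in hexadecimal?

0x1EDF52F

0b110000100010101100111100000 = 0x61159E0 in hexadecimal.
Subtract column by column in base 16:
  F-0 → F
  0-E → 2 (borrow)
  F-9-1 → 5
  4-5 → F (borrow)
  F-1-1 → D
  F-1 → E
  7-6 → 1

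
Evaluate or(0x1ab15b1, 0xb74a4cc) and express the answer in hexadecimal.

OR each hex digit independently (no carries):
  1|b=b, a|7=f, b|4=f, 1|a=b, 5|4=5, b|c=f, 1|c=d

0xbffb5fd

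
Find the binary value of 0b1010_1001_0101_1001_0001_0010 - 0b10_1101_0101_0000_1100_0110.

0b11111000000100001001100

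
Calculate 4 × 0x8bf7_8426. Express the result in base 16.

Multiply each base-16 digit by 4, carrying:
  6×4 = 24 → write 8 carry 1
  2×4+1 = 9 → write 9
  4×4 = 16 → write 0 carry 1
  8×4+1 = 33 → write 1 carry 2
  7×4+2 = 30 → write e carry 1
  f×4+1 = 61 → write d carry 3
  b×4+3 = 47 → write f carry 2
  8×4+2 = 34 → write 2 carry 2
  remaining carry: 2

0x22fde1098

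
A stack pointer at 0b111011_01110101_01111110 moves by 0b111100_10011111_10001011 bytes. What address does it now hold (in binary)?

Add column by column in base 2, right to left:
  0+1 = 1
  1+1 = 0 carry 1
  1+0+1 = 0 carry 1
  1+1+1 = 1 carry 1
  1+0+1 = 0 carry 1
  1+0+1 = 0 carry 1
  1+0+1 = 0 carry 1
  0+1+1 = 0 carry 1
  1+1+1 = 1 carry 1
  0+1+1 = 0 carry 1
  1+1+1 = 1 carry 1
  0+1+1 = 0 carry 1
  1+1+1 = 1 carry 1
  1+0+1 = 0 carry 1
  1+0+1 = 0 carry 1
  0+1+1 = 0 carry 1
  1+0+1 = 0 carry 1
  1+0+1 = 0 carry 1
  0+1+1 = 0 carry 1
  1+1+1 = 1 carry 1
  1+1+1 = 1 carry 1
  1+1+1 = 1 carry 1
  final carry 1

0b11110000001010100001001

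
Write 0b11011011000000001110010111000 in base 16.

Group the bits into nibbles: 0001 1011 0110 0000 0001 1100 1011 1000 → 1B601CB8.

0x1B601CB8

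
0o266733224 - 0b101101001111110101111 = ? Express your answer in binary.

0o266733224 = 0b10110110111011011010010100 in binary.
Subtract column by column in base 2:
  0-1 → 1 (borrow)
  0-1-1 → 0 (borrow)
  1-1-1 → 1 (borrow)
  0-1-1 → 0 (borrow)
  1-0-1 → 0
  0-1 → 1 (borrow)
  0-0-1 → 1 (borrow)
  1-1-1 → 1 (borrow)
  0-1-1 → 0 (borrow)
  1-1-1 → 1 (borrow)
  1-1-1 → 1 (borrow)
  0-1-1 → 0 (borrow)
  1-1-1 → 1 (borrow)
  1-0-1 → 0
  0-0 → 0
  1-1 → 0
  1-0 → 1
  1-1 → 0
  0-1 → 1 (borrow)
  1-0-1 → 0
  1-1 → 0
  0-0 → 0
  1-0 → 1
  1-0 → 1
  0-0 → 0
  1-0 → 1

0b10110001010001011011100101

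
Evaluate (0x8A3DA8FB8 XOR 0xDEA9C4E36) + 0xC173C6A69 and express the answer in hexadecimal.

0x1160832BF7

First 0x8A3DA8FB8 XOR 0xDEA9C4E36 = 0x54946C18E.
Add column by column in base 16, right to left:
  E+9 = 7 carry 1
  8+6+1 = F
  1+A = B
  C+6 = 2 carry 1
  6+C+1 = 3 carry 1
  4+3+1 = 8
  9+7 = 0 carry 1
  4+1+1 = 6
  5+C = 1 carry 1
  final carry 1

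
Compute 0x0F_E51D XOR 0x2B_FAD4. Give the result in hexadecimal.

XOR each hex digit independently (no carries):
  0^2=2, F^B=4, E^F=1, 5^A=F, 1^D=C, D^4=9

0x241FC9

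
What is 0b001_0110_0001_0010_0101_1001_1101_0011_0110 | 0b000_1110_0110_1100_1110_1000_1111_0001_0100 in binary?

0b00111100111111011111001111100110110

OR bit by bit (1 where either bit is 1):
  00101100001001001011001110100110110
| 00011100110110011101000111100010100
= 00111100111111011111001111100110110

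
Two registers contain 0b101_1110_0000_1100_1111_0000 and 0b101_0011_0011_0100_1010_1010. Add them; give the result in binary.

0b101100010100000110011010

Add column by column in base 2, right to left:
  0+0 = 0
  0+1 = 1
  0+0 = 0
  0+1 = 1
  1+0 = 1
  1+1 = 0 carry 1
  1+0+1 = 0 carry 1
  1+1+1 = 1 carry 1
  0+0+1 = 1
  0+0 = 0
  1+1 = 0 carry 1
  1+0+1 = 0 carry 1
  0+1+1 = 0 carry 1
  0+1+1 = 0 carry 1
  0+0+1 = 1
  0+0 = 0
  0+1 = 1
  1+1 = 0 carry 1
  1+0+1 = 0 carry 1
  1+0+1 = 0 carry 1
  1+1+1 = 1 carry 1
  0+0+1 = 1
  1+1 = 0 carry 1
  final carry 1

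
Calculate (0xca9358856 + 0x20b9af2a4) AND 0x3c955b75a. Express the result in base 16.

0x28050325a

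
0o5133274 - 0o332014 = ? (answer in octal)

0o4601260

Subtract column by column in base 8:
  4-4 → 0
  7-1 → 6
  2-0 → 2
  3-2 → 1
  3-3 → 0
  1-3 → 6 (borrow)
  5-0-1 → 4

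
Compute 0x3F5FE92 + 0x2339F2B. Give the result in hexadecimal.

Add column by column in base 16, right to left:
  2+B = D
  9+2 = B
  E+F = D carry 1
  F+9+1 = 9 carry 1
  5+3+1 = 9
  F+3 = 2 carry 1
  3+2+1 = 6

0x6299DBD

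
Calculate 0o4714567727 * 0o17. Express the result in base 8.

0o111377006631

Multiply each base-8 digit by 15, carrying:
  7×15 = 105 → write 1 carry 13
  2×15+13 = 43 → write 3 carry 5
  7×15+5 = 110 → write 6 carry 13
  7×15+13 = 118 → write 6 carry 14
  6×15+14 = 104 → write 0 carry 13
  5×15+13 = 88 → write 0 carry 11
  4×15+11 = 71 → write 7 carry 8
  1×15+8 = 23 → write 7 carry 2
  7×15+2 = 107 → write 3 carry 13
  4×15+13 = 73 → write 1 carry 9
  remaining carry: 11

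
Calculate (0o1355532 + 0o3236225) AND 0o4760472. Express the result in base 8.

Add column by column in base 8, right to left:
  2+5 = 7
  3+2 = 5
  5+2 = 7
  5+6 = 3 carry 1
  5+3+1 = 1 carry 1
  3+2+1 = 6
  1+3 = 4
Sum = 0o4613757; now AND with 0o4760472:
  4&4=4, 6&7=6, 1&6=0, 3&0=0, 7&4=4, 5&7=5, 7&2=2

0o4600452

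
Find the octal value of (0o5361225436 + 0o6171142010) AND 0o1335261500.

0o1110261400

Add column by column in base 8, right to left:
  6+0 = 6
  3+1 = 4
  4+0 = 4
  5+2 = 7
  2+4 = 6
  2+1 = 3
  1+1 = 2
  6+7 = 5 carry 1
  3+1+1 = 5
  5+6 = 3 carry 1
  final carry 1
Sum = 0o13552367446; now AND with 0o1335261500:
  1&0=0, 3&1=1, 5&3=1, 5&3=1, 2&5=0, 3&2=2, 6&6=6, 7&1=1, 4&5=4, 4&0=0, 6&0=0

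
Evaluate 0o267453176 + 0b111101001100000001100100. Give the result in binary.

0o267453176 = 0b10110111100101011001111110 in binary.
Add column by column in base 2, right to left:
  0+0 = 0
  1+0 = 1
  1+1 = 0 carry 1
  1+0+1 = 0 carry 1
  1+0+1 = 0 carry 1
  1+1+1 = 1 carry 1
  1+1+1 = 1 carry 1
  0+0+1 = 1
  0+0 = 0
  1+0 = 1
  1+0 = 1
  0+0 = 0
  1+0 = 1
  0+0 = 0
  1+1 = 0 carry 1
  0+1+1 = 0 carry 1
  0+0+1 = 1
  1+0 = 1
  1+1 = 0 carry 1
  1+0+1 = 0 carry 1
  1+1+1 = 1 carry 1
  0+1+1 = 0 carry 1
  1+1+1 = 1 carry 1
  1+1+1 = 1 carry 1
  0+0+1 = 1
  1+0 = 1

0b11110100110001011011100010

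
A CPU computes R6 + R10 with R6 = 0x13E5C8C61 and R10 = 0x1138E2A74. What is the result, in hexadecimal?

0x251EAB6D5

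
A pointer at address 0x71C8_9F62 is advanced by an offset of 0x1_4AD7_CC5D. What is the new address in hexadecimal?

0x1BCA06BBF

Add column by column in base 16, right to left:
  2+D = F
  6+5 = B
  F+C = B carry 1
  9+C+1 = 6 carry 1
  8+7+1 = 0 carry 1
  C+D+1 = A carry 1
  1+A+1 = C
  7+4 = B
  0+1 = 1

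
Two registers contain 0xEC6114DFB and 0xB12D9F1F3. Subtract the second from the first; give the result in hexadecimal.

Subtract column by column in base 16:
  B-3 → 8
  F-F → 0
  D-1 → C
  4-F → 5 (borrow)
  1-9-1 → 7 (borrow)
  1-D-1 → 3 (borrow)
  6-2-1 → 3
  C-1 → B
  E-B → 3

0x3B3375C08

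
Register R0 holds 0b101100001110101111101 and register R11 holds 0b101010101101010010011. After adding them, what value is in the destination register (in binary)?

0b1010110111100000010000

Add column by column in base 2, right to left:
  1+1 = 0 carry 1
  0+1+1 = 0 carry 1
  1+0+1 = 0 carry 1
  1+0+1 = 0 carry 1
  1+1+1 = 1 carry 1
  1+0+1 = 0 carry 1
  1+0+1 = 0 carry 1
  0+1+1 = 0 carry 1
  1+0+1 = 0 carry 1
  0+1+1 = 0 carry 1
  1+0+1 = 0 carry 1
  1+1+1 = 1 carry 1
  1+1+1 = 1 carry 1
  0+0+1 = 1
  0+1 = 1
  0+0 = 0
  0+1 = 1
  1+0 = 1
  1+1 = 0 carry 1
  0+0+1 = 1
  1+1 = 0 carry 1
  final carry 1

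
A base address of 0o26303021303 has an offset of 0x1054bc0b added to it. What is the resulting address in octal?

0o30330157316

0x1054bc0b = 0o2025136013 in octal.
Add column by column in base 8, right to left:
  3+3 = 6
  0+1 = 1
  3+0 = 3
  1+6 = 7
  2+3 = 5
  0+1 = 1
  3+5 = 0 carry 1
  0+2+1 = 3
  3+0 = 3
  6+2 = 0 carry 1
  2+0+1 = 3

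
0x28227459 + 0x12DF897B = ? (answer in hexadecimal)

0x3B01FDD4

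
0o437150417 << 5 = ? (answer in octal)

5 bits is not a whole number of base-8 digits; in binary: 100011111001101000100001111 << 5 = 10001111100110100010000111100000.

0o21746420740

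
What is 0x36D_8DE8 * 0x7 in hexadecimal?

0x17FEE158

Multiply each base-16 digit by 7, carrying:
  8×7 = 56 → write 8 carry 3
  E×7+3 = 101 → write 5 carry 6
  D×7+6 = 97 → write 1 carry 6
  8×7+6 = 62 → write E carry 3
  D×7+3 = 94 → write E carry 5
  6×7+5 = 47 → write F carry 2
  3×7+2 = 23 → write 7 carry 1
  remaining carry: 1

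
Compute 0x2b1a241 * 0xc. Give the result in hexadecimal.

0x20539b0c

Multiply each base-16 digit by 12, carrying:
  1×12 = 12 → write c
  4×12 = 48 → write 0 carry 3
  2×12+3 = 27 → write b carry 1
  a×12+1 = 121 → write 9 carry 7
  1×12+7 = 19 → write 3 carry 1
  b×12+1 = 133 → write 5 carry 8
  2×12+8 = 32 → write 0 carry 2
  remaining carry: 2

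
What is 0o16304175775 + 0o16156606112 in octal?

0o34463004107

Add column by column in base 8, right to left:
  5+2 = 7
  7+1 = 0 carry 1
  7+1+1 = 1 carry 1
  5+6+1 = 4 carry 1
  7+0+1 = 0 carry 1
  1+6+1 = 0 carry 1
  4+6+1 = 3 carry 1
  0+5+1 = 6
  3+1 = 4
  6+6 = 4 carry 1
  1+1+1 = 3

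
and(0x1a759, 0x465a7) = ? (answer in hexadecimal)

AND each hex digit independently (no carries):
  1&4=0, a&6=2, 7&5=5, 5&a=0, 9&7=1

0x02501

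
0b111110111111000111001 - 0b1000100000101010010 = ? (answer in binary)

Subtract column by column in base 2:
  1-0 → 1
  0-1 → 1 (borrow)
  0-0-1 → 1 (borrow)
  1-0-1 → 0
  1-1 → 0
  1-0 → 1
  0-1 → 1 (borrow)
  0-0-1 → 1 (borrow)
  0-1-1 → 0 (borrow)
  1-0-1 → 0
  1-0 → 1
  1-0 → 1
  1-0 → 1
  1-0 → 1
  1-1 → 0
  0-0 → 0
  1-0 → 1
  1-0 → 1
  1-1 → 0
  1-0 → 1
  1-0 → 1

0b110110011110011100111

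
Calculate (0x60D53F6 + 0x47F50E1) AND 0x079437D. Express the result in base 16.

0x80055

Add column by column in base 16, right to left:
  6+1 = 7
  F+E = D carry 1
  3+0+1 = 4
  5+5 = A
  D+F = C carry 1
  0+7+1 = 8
  6+4 = A
Sum = 0xA8CA4D7; now AND with 0x079437D:
  A&0=0, 8&7=0, C&9=8, A&4=0, 4&3=0, D&7=5, 7&D=5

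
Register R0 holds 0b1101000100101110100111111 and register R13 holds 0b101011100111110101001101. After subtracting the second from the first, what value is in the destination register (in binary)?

Subtract column by column in base 2:
  1-1 → 0
  1-0 → 1
  1-1 → 0
  1-1 → 0
  1-0 → 1
  1-0 → 1
  0-1 → 1 (borrow)
  0-0-1 → 1 (borrow)
  1-1-1 → 1 (borrow)
  0-0-1 → 1 (borrow)
  1-1-1 → 1 (borrow)
  1-1-1 → 1 (borrow)
  1-1-1 → 1 (borrow)
  0-1-1 → 0 (borrow)
  1-1-1 → 1 (borrow)
  0-0-1 → 1 (borrow)
  0-0-1 → 1 (borrow)
  1-1-1 → 1 (borrow)
  0-1-1 → 0 (borrow)
  0-1-1 → 0 (borrow)
  0-0-1 → 1 (borrow)
  1-1-1 → 1 (borrow)
  0-0-1 → 1 (borrow)
  1-1-1 → 1 (borrow)
  1-0-1 → 0

0b111100111101111111110010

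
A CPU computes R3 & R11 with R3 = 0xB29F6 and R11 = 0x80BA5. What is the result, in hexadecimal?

AND each hex digit independently (no carries):
  B&8=8, 2&0=0, 9&B=9, F&A=A, 6&5=4

0x809A4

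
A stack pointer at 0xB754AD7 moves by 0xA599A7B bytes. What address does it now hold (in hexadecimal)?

0x15CEE552

Add column by column in base 16, right to left:
  7+B = 2 carry 1
  D+7+1 = 5 carry 1
  A+A+1 = 5 carry 1
  4+9+1 = E
  5+9 = E
  7+5 = C
  B+A = 5 carry 1
  final carry 1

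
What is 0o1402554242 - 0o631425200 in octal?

Subtract column by column in base 8:
  2-0 → 2
  4-0 → 4
  2-2 → 0
  4-5 → 7 (borrow)
  5-2-1 → 2
  5-4 → 1
  2-1 → 1
  0-3 → 5 (borrow)
  4-6-1 → 5 (borrow)
  1-0-1 → 0

0o551127042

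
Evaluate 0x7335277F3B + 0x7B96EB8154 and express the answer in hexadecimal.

0xEECC13008F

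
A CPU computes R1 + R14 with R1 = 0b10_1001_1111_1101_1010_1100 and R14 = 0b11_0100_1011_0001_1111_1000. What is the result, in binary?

0b10111101010111110100100

Add column by column in base 2, right to left:
  0+0 = 0
  0+0 = 0
  1+0 = 1
  1+1 = 0 carry 1
  0+1+1 = 0 carry 1
  1+1+1 = 1 carry 1
  0+1+1 = 0 carry 1
  1+1+1 = 1 carry 1
  1+1+1 = 1 carry 1
  0+0+1 = 1
  1+0 = 1
  1+0 = 1
  1+1 = 0 carry 1
  1+1+1 = 1 carry 1
  1+0+1 = 0 carry 1
  1+1+1 = 1 carry 1
  1+0+1 = 0 carry 1
  0+0+1 = 1
  0+1 = 1
  1+0 = 1
  0+1 = 1
  1+1 = 0 carry 1
  final carry 1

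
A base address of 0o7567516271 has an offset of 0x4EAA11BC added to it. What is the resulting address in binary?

0b10001100100010001010111001110101

0o7567516271 = 0b111101110111101001110010111001 in binary.
0x4EAA11BC = 0b1001110101010100001000110111100 in binary.
Add column by column in base 2, right to left:
  1+0 = 1
  0+0 = 0
  0+1 = 1
  1+1 = 0 carry 1
  1+1+1 = 1 carry 1
  1+1+1 = 1 carry 1
  0+0+1 = 1
  1+1 = 0 carry 1
  0+1+1 = 0 carry 1
  0+0+1 = 1
  1+0 = 1
  1+0 = 1
  1+1 = 0 carry 1
  0+0+1 = 1
  0+0 = 0
  1+0 = 1
  0+0 = 0
  1+1 = 0 carry 1
  1+0+1 = 0 carry 1
  1+1+1 = 1 carry 1
  1+0+1 = 0 carry 1
  0+1+1 = 0 carry 1
  1+0+1 = 0 carry 1
  1+1+1 = 1 carry 1
  1+0+1 = 0 carry 1
  0+1+1 = 0 carry 1
  1+1+1 = 1 carry 1
  1+1+1 = 1 carry 1
  1+0+1 = 0 carry 1
  1+0+1 = 0 carry 1
  0+1+1 = 0 carry 1
  final carry 1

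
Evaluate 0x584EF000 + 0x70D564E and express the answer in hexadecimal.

0x5F5C464E

Add column by column in base 16, right to left:
  0+E = E
  0+4 = 4
  0+6 = 6
  F+5 = 4 carry 1
  E+D+1 = C carry 1
  4+0+1 = 5
  8+7 = F
  5+0 = 5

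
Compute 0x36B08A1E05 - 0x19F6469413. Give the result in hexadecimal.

0x1CBA4389F2

Subtract column by column in base 16:
  5-3 → 2
  0-1 → F (borrow)
  E-4-1 → 9
  1-9 → 8 (borrow)
  A-6-1 → 3
  8-4 → 4
  0-6 → A (borrow)
  B-F-1 → B (borrow)
  6-9-1 → C (borrow)
  3-1-1 → 1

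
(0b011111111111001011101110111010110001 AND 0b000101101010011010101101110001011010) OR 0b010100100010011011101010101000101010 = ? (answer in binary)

0b011111111111001011101110111010110001 AND 0b000101101010011010101101110001011010 = 0b000101101010001010101100110000010000.
Then OR with 0b010100100010011011101010101000101010.

0b10101101010011011101110111000111010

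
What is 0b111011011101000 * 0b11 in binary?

Multiply each base-2 digit by 3, carrying:
  0×3 = 0 → write 0
  0×3 = 0 → write 0
  0×3 = 0 → write 0
  1×3 = 3 → write 1 carry 1
  0×3+1 = 1 → write 1
  1×3 = 3 → write 1 carry 1
  1×3+1 = 4 → write 0 carry 2
  1×3+2 = 5 → write 1 carry 2
  0×3+2 = 2 → write 0 carry 1
  1×3+1 = 4 → write 0 carry 2
  1×3+2 = 5 → write 1 carry 2
  0×3+2 = 2 → write 0 carry 1
  1×3+1 = 4 → write 0 carry 2
  1×3+2 = 5 → write 1 carry 2
  1×3+2 = 5 → write 1 carry 2
  remaining carry: 10

0b10110010010111000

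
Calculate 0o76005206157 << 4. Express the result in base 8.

4 bits is not a whole number of base-8 digits; in binary: 111110000000101010000110001101111 << 4 = 1111100000001010100001100011011110000.

0o1740124143360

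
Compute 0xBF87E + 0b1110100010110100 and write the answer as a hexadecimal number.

0b1110100010110100 = 0xE8B4 in hexadecimal.
Add column by column in base 16, right to left:
  E+4 = 2 carry 1
  7+B+1 = 3 carry 1
  8+8+1 = 1 carry 1
  F+E+1 = E carry 1
  B+0+1 = C

0xCE132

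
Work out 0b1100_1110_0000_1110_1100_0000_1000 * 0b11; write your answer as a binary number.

0b100110101000101100010000011000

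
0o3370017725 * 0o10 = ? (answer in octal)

Multiply each base-8 digit by 8, carrying:
  5×8 = 40 → write 0 carry 5
  2×8+5 = 21 → write 5 carry 2
  7×8+2 = 58 → write 2 carry 7
  7×8+7 = 63 → write 7 carry 7
  1×8+7 = 15 → write 7 carry 1
  0×8+1 = 1 → write 1
  0×8 = 0 → write 0
  7×8 = 56 → write 0 carry 7
  3×8+7 = 31 → write 7 carry 3
  3×8+3 = 27 → write 3 carry 3
  remaining carry: 3

0o33700177250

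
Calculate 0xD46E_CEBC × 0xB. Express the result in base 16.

0x920C2E214

Multiply each base-16 digit by 11, carrying:
  C×11 = 132 → write 4 carry 8
  B×11+8 = 129 → write 1 carry 8
  E×11+8 = 162 → write 2 carry 10
  C×11+10 = 142 → write E carry 8
  E×11+8 = 162 → write 2 carry 10
  6×11+10 = 76 → write C carry 4
  4×11+4 = 48 → write 0 carry 3
  D×11+3 = 146 → write 2 carry 9
  remaining carry: 9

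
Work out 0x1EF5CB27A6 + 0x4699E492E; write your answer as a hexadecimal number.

0x235F6970D4

Add column by column in base 16, right to left:
  6+E = 4 carry 1
  A+2+1 = D
  7+9 = 0 carry 1
  2+4+1 = 7
  B+E = 9 carry 1
  C+9+1 = 6 carry 1
  5+9+1 = F
  F+6 = 5 carry 1
  E+4+1 = 3 carry 1
  1+0+1 = 2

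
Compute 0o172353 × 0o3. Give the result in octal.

Multiply each base-8 digit by 3, carrying:
  3×3 = 9 → write 1 carry 1
  5×3+1 = 16 → write 0 carry 2
  3×3+2 = 11 → write 3 carry 1
  2×3+1 = 7 → write 7
  7×3 = 21 → write 5 carry 2
  1×3+2 = 5 → write 5

0o557301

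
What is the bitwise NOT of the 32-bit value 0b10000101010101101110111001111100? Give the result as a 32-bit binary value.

0b01111010101010010001000110000011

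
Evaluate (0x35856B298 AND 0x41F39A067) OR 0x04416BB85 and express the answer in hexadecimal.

0x5C16BB85

0x35856B298 AND 0x41F39A067 = 0x01810A000.
Then OR with 0x04416BB85.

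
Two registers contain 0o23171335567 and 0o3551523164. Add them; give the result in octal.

Add column by column in base 8, right to left:
  7+4 = 3 carry 1
  6+6+1 = 5 carry 1
  5+1+1 = 7
  5+3 = 0 carry 1
  3+2+1 = 6
  3+5 = 0 carry 1
  1+1+1 = 3
  7+5 = 4 carry 1
  1+5+1 = 7
  3+3 = 6
  2+0 = 2

0o26743060753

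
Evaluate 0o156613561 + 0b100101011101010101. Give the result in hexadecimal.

0o156613561 = 0x1bb1771 in hexadecimal.
0b100101011101010101 = 0x25755 in hexadecimal.
Add column by column in base 16, right to left:
  1+5 = 6
  7+5 = c
  7+7 = e
  1+5 = 6
  b+2 = d
  b+0 = b
  1+0 = 1

0x1bd6ec6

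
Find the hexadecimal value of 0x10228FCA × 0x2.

Multiply each base-16 digit by 2, carrying:
  A×2 = 20 → write 4 carry 1
  C×2+1 = 25 → write 9 carry 1
  F×2+1 = 31 → write F carry 1
  8×2+1 = 17 → write 1 carry 1
  2×2+1 = 5 → write 5
  2×2 = 4 → write 4
  0×2 = 0 → write 0
  1×2 = 2 → write 2

0x20451F94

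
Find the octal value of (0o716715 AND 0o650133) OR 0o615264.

0o615375

0o716715 AND 0o650133 = 0o610111.
Then OR with 0o615264.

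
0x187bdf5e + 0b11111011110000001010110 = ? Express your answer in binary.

0x187bdf5e = 0b11000011110111101111101011110 in binary.
Add column by column in base 2, right to left:
  0+0 = 0
  1+1 = 0 carry 1
  1+1+1 = 1 carry 1
  1+0+1 = 0 carry 1
  1+1+1 = 1 carry 1
  0+0+1 = 1
  1+1 = 0 carry 1
  0+0+1 = 1
  1+0 = 1
  1+0 = 1
  1+0 = 1
  1+0 = 1
  1+0 = 1
  0+1 = 1
  1+1 = 0 carry 1
  1+1+1 = 1 carry 1
  1+1+1 = 1 carry 1
  1+0+1 = 0 carry 1
  0+1+1 = 0 carry 1
  1+1+1 = 1 carry 1
  1+1+1 = 1 carry 1
  1+1+1 = 1 carry 1
  1+1+1 = 1 carry 1
  0+0+1 = 1
  0+0 = 0
  0+0 = 0
  0+0 = 0
  1+0 = 1
  1+0 = 1

0b11000111110011011111110110100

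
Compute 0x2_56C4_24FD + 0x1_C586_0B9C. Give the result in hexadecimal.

0x41C4A3099

Add column by column in base 16, right to left:
  D+C = 9 carry 1
  F+9+1 = 9 carry 1
  4+B+1 = 0 carry 1
  2+0+1 = 3
  4+6 = A
  C+8 = 4 carry 1
  6+5+1 = C
  5+C = 1 carry 1
  2+1+1 = 4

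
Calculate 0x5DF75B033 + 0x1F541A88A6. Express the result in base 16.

0x25339038D9

Add column by column in base 16, right to left:
  3+6 = 9
  3+A = D
  0+8 = 8
  B+8 = 3 carry 1
  5+A+1 = 0 carry 1
  7+1+1 = 9
  F+4 = 3 carry 1
  D+5+1 = 3 carry 1
  5+F+1 = 5 carry 1
  0+1+1 = 2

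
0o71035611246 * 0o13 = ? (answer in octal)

0o1163507346442

Multiply each base-8 digit by 11, carrying:
  6×11 = 66 → write 2 carry 8
  4×11+8 = 52 → write 4 carry 6
  2×11+6 = 28 → write 4 carry 3
  1×11+3 = 14 → write 6 carry 1
  1×11+1 = 12 → write 4 carry 1
  6×11+1 = 67 → write 3 carry 8
  5×11+8 = 63 → write 7 carry 7
  3×11+7 = 40 → write 0 carry 5
  0×11+5 = 5 → write 5
  1×11 = 11 → write 3 carry 1
  7×11+1 = 78 → write 6 carry 9
  remaining carry: 11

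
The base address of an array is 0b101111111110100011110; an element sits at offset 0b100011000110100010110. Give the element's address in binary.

0b1010011000101000110100

Add column by column in base 2, right to left:
  0+0 = 0
  1+1 = 0 carry 1
  1+1+1 = 1 carry 1
  1+0+1 = 0 carry 1
  1+1+1 = 1 carry 1
  0+0+1 = 1
  0+0 = 0
  0+0 = 0
  1+1 = 0 carry 1
  0+0+1 = 1
  1+1 = 0 carry 1
  1+1+1 = 1 carry 1
  1+0+1 = 0 carry 1
  1+0+1 = 0 carry 1
  1+0+1 = 0 carry 1
  1+1+1 = 1 carry 1
  1+1+1 = 1 carry 1
  1+0+1 = 0 carry 1
  1+0+1 = 0 carry 1
  0+0+1 = 1
  1+1 = 0 carry 1
  final carry 1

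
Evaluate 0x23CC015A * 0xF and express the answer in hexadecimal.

Multiply each base-16 digit by 15, carrying:
  A×15 = 150 → write 6 carry 9
  5×15+9 = 84 → write 4 carry 5
  1×15+5 = 20 → write 4 carry 1
  0×15+1 = 1 → write 1
  C×15 = 180 → write 4 carry 11
  C×15+11 = 191 → write F carry 11
  3×15+11 = 56 → write 8 carry 3
  2×15+3 = 33 → write 1 carry 2
  remaining carry: 2

0x218F41446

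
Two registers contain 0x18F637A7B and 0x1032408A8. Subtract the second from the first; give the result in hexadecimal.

0x8C3F71D3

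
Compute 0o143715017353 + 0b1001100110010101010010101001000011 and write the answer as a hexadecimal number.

0o143715017353 = 0x31F341EEB in hexadecimal.
0b1001100110010101010010101001000011 = 0x266552A43 in hexadecimal.
Add column by column in base 16, right to left:
  B+3 = E
  E+4 = 2 carry 1
  E+A+1 = 9 carry 1
  1+2+1 = 4
  4+5 = 9
  3+5 = 8
  F+6 = 5 carry 1
  1+6+1 = 8
  3+2 = 5

0x58589492E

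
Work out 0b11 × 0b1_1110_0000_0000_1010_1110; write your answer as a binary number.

Multiply each base-2 digit by 3, carrying:
  0×3 = 0 → write 0
  1×3 = 3 → write 1 carry 1
  1×3+1 = 4 → write 0 carry 2
  1×3+2 = 5 → write 1 carry 2
  0×3+2 = 2 → write 0 carry 1
  1×3+1 = 4 → write 0 carry 2
  0×3+2 = 2 → write 0 carry 1
  1×3+1 = 4 → write 0 carry 2
  0×3+2 = 2 → write 0 carry 1
  0×3+1 = 1 → write 1
  0×3 = 0 → write 0
  0×3 = 0 → write 0
  0×3 = 0 → write 0
  0×3 = 0 → write 0
  0×3 = 0 → write 0
  0×3 = 0 → write 0
  0×3 = 0 → write 0
  1×3 = 3 → write 1 carry 1
  1×3+1 = 4 → write 0 carry 2
  1×3+2 = 5 → write 1 carry 2
  1×3+2 = 5 → write 1 carry 2
  remaining carry: 10

0b10110100000001000001010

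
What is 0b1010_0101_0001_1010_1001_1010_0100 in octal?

Group the bits in threes: 001 010 010 100 011 010 100 110 100 100 → 1224324644.

0o1224324644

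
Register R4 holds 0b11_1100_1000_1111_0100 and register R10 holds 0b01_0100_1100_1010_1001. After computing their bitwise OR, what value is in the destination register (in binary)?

0b111100110011111101

OR bit by bit (1 where either bit is 1):
  111100100011110100
| 010100110010101001
= 111100110011111101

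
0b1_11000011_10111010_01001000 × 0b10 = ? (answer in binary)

0b11100001110111010010010000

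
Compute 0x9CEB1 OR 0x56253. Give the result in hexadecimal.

0xDEEF3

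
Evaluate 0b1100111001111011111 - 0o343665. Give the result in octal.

0b1100111001111011111 = 0o1471737 in octal.
Subtract column by column in base 8:
  7-5 → 2
  3-6 → 5 (borrow)
  7-6-1 → 0
  1-3 → 6 (borrow)
  7-4-1 → 2
  4-3 → 1
  1-0 → 1

0o1126052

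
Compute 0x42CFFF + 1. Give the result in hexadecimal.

0x42D000

The trailing 3 digits are F (max in base 16), so adding 1 cascades: they roll to 0 and the next digit up increments.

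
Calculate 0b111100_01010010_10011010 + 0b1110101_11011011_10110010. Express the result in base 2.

0b101100100010111001001100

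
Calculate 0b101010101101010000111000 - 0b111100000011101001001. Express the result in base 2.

Subtract column by column in base 2:
  0-1 → 1 (borrow)
  0-0-1 → 1 (borrow)
  0-0-1 → 1 (borrow)
  1-1-1 → 1 (borrow)
  1-0-1 → 0
  1-0 → 1
  0-1 → 1 (borrow)
  0-0-1 → 1 (borrow)
  0-1-1 → 0 (borrow)
  0-1-1 → 0 (borrow)
  1-1-1 → 1 (borrow)
  0-0-1 → 1 (borrow)
  1-0-1 → 0
  0-0 → 0
  1-0 → 1
  1-0 → 1
  0-0 → 0
  1-1 → 0
  0-1 → 1 (borrow)
  1-1-1 → 1 (borrow)
  0-1-1 → 0 (borrow)
  1-0-1 → 0
  0-0 → 0
  1-0 → 1

0b100011001100110011101111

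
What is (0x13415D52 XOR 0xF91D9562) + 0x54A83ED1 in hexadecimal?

First 0x13415D52 XOR 0xF91D9562 = 0xEA5CC830.
Add column by column in base 16, right to left:
  0+1 = 1
  3+D = 0 carry 1
  8+E+1 = 7 carry 1
  C+3+1 = 0 carry 1
  C+8+1 = 5 carry 1
  5+A+1 = 0 carry 1
  A+4+1 = F
  E+5 = 3 carry 1
  final carry 1

0x13F050701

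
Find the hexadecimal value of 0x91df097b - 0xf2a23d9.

0x82b4e5a2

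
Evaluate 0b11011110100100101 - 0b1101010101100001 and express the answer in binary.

0b1110011111000100

Subtract column by column in base 2:
  1-1 → 0
  0-0 → 0
  1-0 → 1
  0-0 → 0
  0-0 → 0
  1-1 → 0
  0-1 → 1 (borrow)
  0-0-1 → 1 (borrow)
  1-1-1 → 1 (borrow)
  0-0-1 → 1 (borrow)
  1-1-1 → 1 (borrow)
  1-0-1 → 0
  1-1 → 0
  1-0 → 1
  0-1 → 1 (borrow)
  1-1-1 → 1 (borrow)
  1-0-1 → 0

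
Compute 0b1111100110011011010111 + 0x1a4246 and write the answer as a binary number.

0x1a4246 = 0b110100100001001000110 in binary.
Add column by column in base 2, right to left:
  1+0 = 1
  1+1 = 0 carry 1
  1+1+1 = 1 carry 1
  0+0+1 = 1
  1+0 = 1
  0+0 = 0
  1+1 = 0 carry 1
  1+0+1 = 0 carry 1
  0+0+1 = 1
  1+1 = 0 carry 1
  1+0+1 = 0 carry 1
  0+0+1 = 1
  0+0 = 0
  1+0 = 1
  1+1 = 0 carry 1
  0+0+1 = 1
  0+0 = 0
  1+1 = 0 carry 1
  1+0+1 = 0 carry 1
  1+1+1 = 1 carry 1
  1+1+1 = 1 carry 1
  1+0+1 = 0 carry 1
  final carry 1

0b10110001010100100011101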